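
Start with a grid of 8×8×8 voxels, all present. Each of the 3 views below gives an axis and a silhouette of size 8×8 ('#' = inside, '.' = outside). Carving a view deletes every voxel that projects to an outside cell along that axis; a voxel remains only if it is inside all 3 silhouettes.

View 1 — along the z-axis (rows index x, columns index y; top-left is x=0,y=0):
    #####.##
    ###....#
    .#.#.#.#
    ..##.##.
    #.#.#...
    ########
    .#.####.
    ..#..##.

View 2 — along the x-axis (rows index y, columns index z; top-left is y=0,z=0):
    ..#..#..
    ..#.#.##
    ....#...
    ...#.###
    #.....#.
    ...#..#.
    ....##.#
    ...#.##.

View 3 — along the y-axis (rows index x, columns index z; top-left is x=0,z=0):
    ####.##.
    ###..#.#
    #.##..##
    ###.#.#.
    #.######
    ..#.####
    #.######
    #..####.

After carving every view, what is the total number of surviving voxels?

voxel count = 74

start: 8×8×8 = 512 voxels
after view 1 [z-axis, 38 of 64 cells solid] → remaining = 304
after view 2 [x-axis, 21 of 64 cells solid] → remaining = 99
after view 3 [y-axis, 45 of 64 cells solid] → remaining = 74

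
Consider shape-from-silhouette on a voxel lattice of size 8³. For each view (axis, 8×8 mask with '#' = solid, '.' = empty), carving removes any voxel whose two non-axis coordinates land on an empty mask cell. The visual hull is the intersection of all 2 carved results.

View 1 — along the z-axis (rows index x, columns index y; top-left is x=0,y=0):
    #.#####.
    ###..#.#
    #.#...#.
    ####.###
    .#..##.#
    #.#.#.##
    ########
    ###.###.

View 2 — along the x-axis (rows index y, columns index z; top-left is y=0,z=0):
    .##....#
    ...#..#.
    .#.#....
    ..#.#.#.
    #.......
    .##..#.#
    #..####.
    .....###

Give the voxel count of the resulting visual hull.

full grid |V| = 512
[1] z-view keeps 44 columns → grid now 352
[2] x-view keeps 23 columns → grid now 128

|visual hull| = 128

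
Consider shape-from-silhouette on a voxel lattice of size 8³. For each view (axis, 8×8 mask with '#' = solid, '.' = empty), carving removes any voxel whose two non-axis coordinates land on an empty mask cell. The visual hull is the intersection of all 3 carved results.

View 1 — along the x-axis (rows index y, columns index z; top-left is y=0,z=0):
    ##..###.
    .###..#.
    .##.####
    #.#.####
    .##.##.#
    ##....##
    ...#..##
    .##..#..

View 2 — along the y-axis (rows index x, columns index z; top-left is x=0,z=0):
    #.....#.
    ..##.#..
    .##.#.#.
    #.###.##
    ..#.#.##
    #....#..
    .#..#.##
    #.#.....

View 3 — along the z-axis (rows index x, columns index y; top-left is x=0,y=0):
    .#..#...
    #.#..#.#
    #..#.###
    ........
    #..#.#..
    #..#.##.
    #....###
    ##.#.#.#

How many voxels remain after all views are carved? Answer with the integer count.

|visual hull| = 45

initial block: 8^3 = 512
step 1: project along x, AND mask (36/64) → |grid| = 288
step 2: project along y, AND mask (27/64) → |grid| = 124
step 3: project along z, AND mask (27/64) → |grid| = 45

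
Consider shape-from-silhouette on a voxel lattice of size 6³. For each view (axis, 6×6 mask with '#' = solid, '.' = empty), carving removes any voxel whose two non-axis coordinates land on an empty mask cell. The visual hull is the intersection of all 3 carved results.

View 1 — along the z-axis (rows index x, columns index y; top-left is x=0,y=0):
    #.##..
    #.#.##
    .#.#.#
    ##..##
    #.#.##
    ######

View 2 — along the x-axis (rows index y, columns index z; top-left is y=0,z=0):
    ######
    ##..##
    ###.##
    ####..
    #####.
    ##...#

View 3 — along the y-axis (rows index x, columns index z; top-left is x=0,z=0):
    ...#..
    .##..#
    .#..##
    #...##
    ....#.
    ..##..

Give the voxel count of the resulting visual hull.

before carving: 216 voxels (6×6×6)
[1] z-view keeps 24 columns → grid now 144
[2] x-view keeps 27 columns → grid now 109
[3] y-view keeps 13 columns → grid now 38

|visual hull| = 38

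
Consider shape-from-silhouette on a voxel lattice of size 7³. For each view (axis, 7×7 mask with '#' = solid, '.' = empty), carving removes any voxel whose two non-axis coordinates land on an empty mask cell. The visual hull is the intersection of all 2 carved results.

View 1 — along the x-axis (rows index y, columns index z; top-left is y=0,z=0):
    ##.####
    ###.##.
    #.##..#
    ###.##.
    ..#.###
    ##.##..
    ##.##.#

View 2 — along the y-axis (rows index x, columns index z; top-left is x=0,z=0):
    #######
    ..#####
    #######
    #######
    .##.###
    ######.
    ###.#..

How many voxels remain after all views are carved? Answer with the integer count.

194 voxels

before carving: 343 voxels (7×7×7)
V1 x: intersect with YZ mask (33 set) -- 231 left
V2 y: intersect with XZ mask (41 set) -- 194 left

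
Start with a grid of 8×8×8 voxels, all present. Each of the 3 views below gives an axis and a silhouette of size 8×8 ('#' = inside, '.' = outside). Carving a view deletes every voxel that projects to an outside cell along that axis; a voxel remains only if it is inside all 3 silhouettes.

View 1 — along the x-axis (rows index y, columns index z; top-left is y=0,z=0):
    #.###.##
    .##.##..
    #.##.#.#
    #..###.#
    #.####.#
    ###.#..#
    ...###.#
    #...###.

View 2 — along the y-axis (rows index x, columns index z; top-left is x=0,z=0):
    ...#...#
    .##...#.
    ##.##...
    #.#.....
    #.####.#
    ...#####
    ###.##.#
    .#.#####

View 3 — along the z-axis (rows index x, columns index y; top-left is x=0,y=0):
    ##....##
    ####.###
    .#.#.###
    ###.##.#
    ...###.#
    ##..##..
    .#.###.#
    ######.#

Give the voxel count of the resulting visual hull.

before carving: 512 voxels (8×8×8)
carve view 1 (along x, YZ-mask fill 39/64): 312 voxels remain
carve view 2 (along y, XZ-mask fill 34/64): 172 voxels remain
carve view 3 (along z, XY-mask fill 42/64): 109 voxels remain

voxel count = 109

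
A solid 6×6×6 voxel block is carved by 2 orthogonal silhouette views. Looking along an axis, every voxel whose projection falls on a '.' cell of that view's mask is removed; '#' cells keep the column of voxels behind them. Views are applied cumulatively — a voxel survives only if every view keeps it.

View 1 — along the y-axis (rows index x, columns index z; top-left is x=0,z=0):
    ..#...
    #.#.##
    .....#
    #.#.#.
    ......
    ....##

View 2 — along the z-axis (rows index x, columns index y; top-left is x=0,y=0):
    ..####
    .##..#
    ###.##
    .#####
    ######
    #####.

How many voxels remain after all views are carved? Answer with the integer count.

before carving: 216 voxels (6×6×6)
[1] y-view keeps 11 columns → grid now 66
[2] z-view keeps 28 columns → grid now 46

remaining voxels: 46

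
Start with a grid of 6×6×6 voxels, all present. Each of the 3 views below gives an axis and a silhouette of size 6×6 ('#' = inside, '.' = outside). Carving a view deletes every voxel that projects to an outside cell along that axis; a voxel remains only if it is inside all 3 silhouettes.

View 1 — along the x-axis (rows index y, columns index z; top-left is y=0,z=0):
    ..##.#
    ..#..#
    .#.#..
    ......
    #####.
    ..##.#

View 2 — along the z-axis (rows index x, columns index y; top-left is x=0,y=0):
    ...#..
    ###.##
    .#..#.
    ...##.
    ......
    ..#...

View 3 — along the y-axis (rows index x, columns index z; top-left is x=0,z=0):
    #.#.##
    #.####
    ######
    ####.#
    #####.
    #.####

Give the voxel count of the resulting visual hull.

before carving: 216 voxels (6×6×6)
step 1: project along x, AND mask (15/36) → |grid| = 90
step 2: project along z, AND mask (11/36) → |grid| = 29
step 3: project along y, AND mask (30/36) → |grid| = 25

25 voxels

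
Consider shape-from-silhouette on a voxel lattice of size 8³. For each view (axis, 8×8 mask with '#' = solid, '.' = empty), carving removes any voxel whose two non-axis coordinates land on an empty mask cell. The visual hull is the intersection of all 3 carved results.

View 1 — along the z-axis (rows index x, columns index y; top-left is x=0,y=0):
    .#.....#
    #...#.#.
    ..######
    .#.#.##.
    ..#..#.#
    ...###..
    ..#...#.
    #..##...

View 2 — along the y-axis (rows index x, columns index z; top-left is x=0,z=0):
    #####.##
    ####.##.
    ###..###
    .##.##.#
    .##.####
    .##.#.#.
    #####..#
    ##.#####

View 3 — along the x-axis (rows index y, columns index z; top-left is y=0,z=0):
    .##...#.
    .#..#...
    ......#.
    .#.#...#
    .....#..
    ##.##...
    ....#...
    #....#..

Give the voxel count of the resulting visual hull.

36 voxels

full grid |V| = 512
step 1: project along z, AND mask (26/64) → |grid| = 208
step 2: project along y, AND mask (47/64) → |grid| = 151
step 3: project along x, AND mask (17/64) → |grid| = 36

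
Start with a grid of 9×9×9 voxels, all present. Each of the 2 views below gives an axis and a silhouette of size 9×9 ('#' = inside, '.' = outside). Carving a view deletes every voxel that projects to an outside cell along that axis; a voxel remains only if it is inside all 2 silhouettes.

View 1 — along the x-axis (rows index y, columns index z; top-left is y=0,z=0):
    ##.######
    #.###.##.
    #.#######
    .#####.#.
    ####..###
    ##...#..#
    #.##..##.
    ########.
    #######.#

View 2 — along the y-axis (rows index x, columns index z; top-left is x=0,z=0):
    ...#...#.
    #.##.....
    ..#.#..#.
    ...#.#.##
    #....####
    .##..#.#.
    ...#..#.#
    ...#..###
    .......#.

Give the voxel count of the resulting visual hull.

full grid |V| = 729
  1. axis=0 (YZ plane), |mask|=60  ⇒  voxels=540
  2. axis=1 (XZ plane), |mask|=29  ⇒  voxels=197

|visual hull| = 197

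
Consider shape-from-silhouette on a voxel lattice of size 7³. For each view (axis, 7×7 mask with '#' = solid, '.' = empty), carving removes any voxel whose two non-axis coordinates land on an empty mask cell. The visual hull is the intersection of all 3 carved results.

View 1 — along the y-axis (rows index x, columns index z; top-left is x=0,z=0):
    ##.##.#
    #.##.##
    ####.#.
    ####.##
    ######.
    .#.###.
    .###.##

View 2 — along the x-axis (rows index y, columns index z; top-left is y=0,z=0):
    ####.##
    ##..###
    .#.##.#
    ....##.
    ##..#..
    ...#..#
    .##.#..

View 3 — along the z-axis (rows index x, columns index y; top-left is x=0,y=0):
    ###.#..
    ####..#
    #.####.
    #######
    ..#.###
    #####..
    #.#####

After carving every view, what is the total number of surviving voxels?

before carving: 343 voxels (7×7×7)
V1 y: intersect with XZ mask (36 set) -- 252 left
V2 x: intersect with YZ mask (25 set) -- 125 left
V3 z: intersect with XY mask (36 set) -- 95 left

|visual hull| = 95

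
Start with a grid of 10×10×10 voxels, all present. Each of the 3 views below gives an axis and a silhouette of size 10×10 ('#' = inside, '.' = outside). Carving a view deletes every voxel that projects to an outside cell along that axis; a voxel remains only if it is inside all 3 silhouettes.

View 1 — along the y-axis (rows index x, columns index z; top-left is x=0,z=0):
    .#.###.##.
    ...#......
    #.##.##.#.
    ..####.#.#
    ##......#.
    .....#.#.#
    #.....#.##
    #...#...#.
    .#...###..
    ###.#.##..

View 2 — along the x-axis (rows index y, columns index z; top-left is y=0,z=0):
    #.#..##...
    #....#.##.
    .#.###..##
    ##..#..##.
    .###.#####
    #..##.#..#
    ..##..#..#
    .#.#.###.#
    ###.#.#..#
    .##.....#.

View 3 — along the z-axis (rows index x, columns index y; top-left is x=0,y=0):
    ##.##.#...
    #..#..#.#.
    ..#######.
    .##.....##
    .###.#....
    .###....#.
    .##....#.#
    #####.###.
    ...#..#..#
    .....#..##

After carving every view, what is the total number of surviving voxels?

initial block: 10^3 = 1000
V1 y: intersect with XZ mask (42 set) -- 420 left
V2 x: intersect with YZ mask (51 set) -- 212 left
V3 z: intersect with XY mask (46 set) -- 93 left

voxel count = 93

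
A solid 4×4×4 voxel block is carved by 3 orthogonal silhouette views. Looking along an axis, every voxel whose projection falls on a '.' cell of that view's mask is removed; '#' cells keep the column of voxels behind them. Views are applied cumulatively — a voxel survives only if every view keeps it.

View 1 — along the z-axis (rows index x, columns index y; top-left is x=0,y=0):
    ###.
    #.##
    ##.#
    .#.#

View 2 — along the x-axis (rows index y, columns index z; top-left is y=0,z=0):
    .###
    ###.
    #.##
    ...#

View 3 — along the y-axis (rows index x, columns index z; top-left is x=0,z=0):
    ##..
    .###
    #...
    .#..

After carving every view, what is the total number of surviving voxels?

before carving: 64 voxels (4×4×4)
V1 z: intersect with XY mask (11 set) -- 44 left
V2 x: intersect with YZ mask (10 set) -- 27 left
V3 y: intersect with XZ mask (7 set) -- 12 left

voxel count = 12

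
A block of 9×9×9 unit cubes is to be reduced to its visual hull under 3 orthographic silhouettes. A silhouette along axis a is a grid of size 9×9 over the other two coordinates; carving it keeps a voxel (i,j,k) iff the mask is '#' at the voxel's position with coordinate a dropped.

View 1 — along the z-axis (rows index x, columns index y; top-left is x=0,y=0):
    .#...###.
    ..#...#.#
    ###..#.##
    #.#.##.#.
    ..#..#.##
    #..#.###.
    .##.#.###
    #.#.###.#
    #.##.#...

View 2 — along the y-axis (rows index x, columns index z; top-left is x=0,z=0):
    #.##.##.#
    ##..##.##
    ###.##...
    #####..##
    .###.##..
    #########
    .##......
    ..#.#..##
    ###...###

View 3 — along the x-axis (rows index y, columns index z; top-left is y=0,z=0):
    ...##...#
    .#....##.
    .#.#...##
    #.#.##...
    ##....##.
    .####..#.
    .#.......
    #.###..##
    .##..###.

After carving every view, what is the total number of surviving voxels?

remaining voxels: 103

full grid |V| = 729
[1] z-view keeps 43 columns → grid now 387
[2] y-view keeps 50 columns → grid now 232
[3] x-view keeps 35 columns → grid now 103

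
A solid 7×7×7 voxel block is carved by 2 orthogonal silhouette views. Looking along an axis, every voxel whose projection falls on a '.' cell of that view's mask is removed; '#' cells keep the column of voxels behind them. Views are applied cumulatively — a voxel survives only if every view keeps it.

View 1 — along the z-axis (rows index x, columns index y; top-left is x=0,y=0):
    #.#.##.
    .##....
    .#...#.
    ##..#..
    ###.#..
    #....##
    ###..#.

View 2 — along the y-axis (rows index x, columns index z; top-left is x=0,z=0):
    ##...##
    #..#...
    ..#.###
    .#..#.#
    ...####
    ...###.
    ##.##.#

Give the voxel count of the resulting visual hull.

initial block: 7^3 = 343
step 1: project along z, AND mask (22/49) → |grid| = 154
step 2: project along y, AND mask (25/49) → |grid| = 82

voxel count = 82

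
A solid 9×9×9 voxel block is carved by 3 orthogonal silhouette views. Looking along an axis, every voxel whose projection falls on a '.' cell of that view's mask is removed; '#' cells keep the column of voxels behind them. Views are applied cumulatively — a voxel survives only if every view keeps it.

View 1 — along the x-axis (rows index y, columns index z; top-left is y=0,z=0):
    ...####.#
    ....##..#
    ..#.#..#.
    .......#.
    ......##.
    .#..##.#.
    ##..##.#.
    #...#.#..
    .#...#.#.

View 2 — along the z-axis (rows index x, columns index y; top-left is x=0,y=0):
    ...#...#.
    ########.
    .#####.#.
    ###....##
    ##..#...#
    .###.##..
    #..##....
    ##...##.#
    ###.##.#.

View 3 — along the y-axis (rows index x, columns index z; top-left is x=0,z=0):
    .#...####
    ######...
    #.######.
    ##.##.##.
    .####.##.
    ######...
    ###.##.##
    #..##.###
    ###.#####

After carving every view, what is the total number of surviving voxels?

before carving: 729 voxels (9×9×9)
V1 x: intersect with YZ mask (29 set) -- 261 left
V2 z: intersect with XY mask (44 set) -- 140 left
V3 y: intersect with XZ mask (57 set) -- 98 left

98 voxels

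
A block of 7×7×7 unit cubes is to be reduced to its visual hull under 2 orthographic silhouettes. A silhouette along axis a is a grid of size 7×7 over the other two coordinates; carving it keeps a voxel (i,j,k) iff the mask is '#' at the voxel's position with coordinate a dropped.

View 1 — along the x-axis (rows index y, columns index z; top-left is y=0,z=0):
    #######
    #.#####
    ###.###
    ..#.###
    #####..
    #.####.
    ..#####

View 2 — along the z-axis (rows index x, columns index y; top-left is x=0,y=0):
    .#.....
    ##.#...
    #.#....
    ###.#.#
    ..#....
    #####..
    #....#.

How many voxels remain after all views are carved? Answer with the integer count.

start: 7×7×7 = 343 voxels
carve view 1 (along x, YZ-mask fill 38/49): 266 voxels remain
carve view 2 (along z, XY-mask fill 19/49): 111 voxels remain

voxel count = 111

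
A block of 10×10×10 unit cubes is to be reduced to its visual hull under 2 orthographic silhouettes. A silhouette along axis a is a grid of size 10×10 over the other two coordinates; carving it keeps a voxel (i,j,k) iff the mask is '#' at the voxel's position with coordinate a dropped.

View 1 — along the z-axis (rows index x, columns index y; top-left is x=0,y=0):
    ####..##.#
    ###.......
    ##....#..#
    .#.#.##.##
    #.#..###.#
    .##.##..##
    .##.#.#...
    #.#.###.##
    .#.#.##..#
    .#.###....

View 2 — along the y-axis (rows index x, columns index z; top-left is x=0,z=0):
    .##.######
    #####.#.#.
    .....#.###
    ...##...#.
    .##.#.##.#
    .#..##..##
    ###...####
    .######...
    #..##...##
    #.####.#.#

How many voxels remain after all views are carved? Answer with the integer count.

300 voxels

before carving: 1000 voxels (10×10×10)
step 1: project along z, AND mask (52/100) → |grid| = 520
step 2: project along y, AND mask (58/100) → |grid| = 300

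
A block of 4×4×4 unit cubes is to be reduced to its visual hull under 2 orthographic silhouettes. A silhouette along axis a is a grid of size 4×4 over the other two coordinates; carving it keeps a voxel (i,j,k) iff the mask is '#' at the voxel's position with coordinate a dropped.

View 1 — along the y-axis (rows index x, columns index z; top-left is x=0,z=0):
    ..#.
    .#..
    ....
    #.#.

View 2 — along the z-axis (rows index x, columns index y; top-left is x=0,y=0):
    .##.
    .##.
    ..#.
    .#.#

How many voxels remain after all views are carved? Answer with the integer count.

voxel count = 8

before carving: 64 voxels (4×4×4)
[1] y-view keeps 4 columns → grid now 16
[2] z-view keeps 7 columns → grid now 8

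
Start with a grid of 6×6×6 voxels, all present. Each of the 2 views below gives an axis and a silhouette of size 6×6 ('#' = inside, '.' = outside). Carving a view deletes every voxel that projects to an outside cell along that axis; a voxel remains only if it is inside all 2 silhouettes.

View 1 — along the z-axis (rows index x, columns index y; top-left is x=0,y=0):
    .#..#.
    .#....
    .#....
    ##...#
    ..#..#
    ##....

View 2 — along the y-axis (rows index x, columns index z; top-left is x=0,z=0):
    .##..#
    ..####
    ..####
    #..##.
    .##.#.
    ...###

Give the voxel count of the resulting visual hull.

voxel count = 35

start: 6×6×6 = 216 voxels
carve view 1 (along z, XY-mask fill 11/36): 66 voxels remain
carve view 2 (along y, XZ-mask fill 20/36): 35 voxels remain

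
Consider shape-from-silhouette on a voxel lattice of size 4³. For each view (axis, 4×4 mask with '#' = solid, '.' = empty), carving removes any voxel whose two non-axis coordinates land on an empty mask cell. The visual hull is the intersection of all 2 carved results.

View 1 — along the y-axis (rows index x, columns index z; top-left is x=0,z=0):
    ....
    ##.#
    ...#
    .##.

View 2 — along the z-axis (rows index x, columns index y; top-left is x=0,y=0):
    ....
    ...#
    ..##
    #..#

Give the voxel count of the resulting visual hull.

remaining voxels: 9

before carving: 64 voxels (4×4×4)
carve view 1 (along y, XZ-mask fill 6/16): 24 voxels remain
carve view 2 (along z, XY-mask fill 5/16): 9 voxels remain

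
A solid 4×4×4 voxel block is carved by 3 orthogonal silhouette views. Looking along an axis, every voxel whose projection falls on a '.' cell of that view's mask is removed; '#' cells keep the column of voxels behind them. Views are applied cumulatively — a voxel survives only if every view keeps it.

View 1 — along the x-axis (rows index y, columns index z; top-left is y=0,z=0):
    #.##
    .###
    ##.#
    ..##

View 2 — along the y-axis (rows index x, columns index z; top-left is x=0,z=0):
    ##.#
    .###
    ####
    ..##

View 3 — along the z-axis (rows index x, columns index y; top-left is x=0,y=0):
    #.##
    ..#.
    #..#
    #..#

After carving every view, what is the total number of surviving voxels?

voxel count = 17

full grid |V| = 64
step 1: project along x, AND mask (11/16) → |grid| = 44
step 2: project along y, AND mask (12/16) → |grid| = 35
step 3: project along z, AND mask (8/16) → |grid| = 17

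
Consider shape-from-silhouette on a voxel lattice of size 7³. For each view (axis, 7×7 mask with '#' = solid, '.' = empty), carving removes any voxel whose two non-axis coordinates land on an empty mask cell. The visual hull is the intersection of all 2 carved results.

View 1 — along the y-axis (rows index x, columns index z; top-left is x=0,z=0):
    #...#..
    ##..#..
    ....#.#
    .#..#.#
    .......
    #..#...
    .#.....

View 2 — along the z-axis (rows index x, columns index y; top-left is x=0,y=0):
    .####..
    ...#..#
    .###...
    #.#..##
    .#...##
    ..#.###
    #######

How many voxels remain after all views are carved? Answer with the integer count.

start: 7×7×7 = 343 voxels
carve view 1 (along y, XZ-mask fill 13/49): 91 voxels remain
carve view 2 (along z, XY-mask fill 27/49): 47 voxels remain

|visual hull| = 47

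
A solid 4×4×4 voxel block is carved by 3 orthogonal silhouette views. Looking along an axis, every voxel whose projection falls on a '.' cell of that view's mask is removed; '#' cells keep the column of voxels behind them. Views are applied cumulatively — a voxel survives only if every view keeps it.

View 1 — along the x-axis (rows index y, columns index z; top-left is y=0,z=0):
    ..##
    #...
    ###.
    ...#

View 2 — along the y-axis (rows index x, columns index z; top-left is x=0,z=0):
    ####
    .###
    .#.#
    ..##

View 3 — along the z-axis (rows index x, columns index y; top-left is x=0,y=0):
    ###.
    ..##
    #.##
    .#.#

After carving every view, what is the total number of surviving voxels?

remaining voxels: 13

full grid |V| = 64
[1] x-view keeps 7 columns → grid now 28
[2] y-view keeps 11 columns → grid now 19
[3] z-view keeps 10 columns → grid now 13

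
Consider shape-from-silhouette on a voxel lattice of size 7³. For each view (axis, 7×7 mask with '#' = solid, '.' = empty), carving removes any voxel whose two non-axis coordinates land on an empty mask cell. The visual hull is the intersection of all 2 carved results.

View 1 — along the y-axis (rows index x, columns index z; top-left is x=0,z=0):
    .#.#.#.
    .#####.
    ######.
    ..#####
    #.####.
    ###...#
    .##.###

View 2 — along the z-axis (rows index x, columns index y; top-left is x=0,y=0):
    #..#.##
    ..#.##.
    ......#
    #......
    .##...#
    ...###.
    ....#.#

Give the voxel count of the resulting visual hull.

initial block: 7^3 = 343
[1] y-view keeps 33 columns → grid now 231
[2] z-view keeps 17 columns → grid now 75

75 voxels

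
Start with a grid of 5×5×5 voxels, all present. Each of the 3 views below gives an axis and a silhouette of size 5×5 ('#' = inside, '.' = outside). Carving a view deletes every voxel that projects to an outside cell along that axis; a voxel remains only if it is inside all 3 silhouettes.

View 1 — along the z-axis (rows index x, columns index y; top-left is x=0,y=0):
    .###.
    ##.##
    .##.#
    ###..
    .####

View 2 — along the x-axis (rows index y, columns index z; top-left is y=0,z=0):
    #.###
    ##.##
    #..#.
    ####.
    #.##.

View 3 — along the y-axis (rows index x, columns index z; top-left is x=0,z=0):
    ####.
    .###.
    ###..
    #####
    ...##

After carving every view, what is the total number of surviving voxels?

38 voxels

before carving: 125 voxels (5×5×5)
carve view 1 (along z, XY-mask fill 17/25): 85 voxels remain
carve view 2 (along x, YZ-mask fill 17/25): 57 voxels remain
carve view 3 (along y, XZ-mask fill 17/25): 38 voxels remain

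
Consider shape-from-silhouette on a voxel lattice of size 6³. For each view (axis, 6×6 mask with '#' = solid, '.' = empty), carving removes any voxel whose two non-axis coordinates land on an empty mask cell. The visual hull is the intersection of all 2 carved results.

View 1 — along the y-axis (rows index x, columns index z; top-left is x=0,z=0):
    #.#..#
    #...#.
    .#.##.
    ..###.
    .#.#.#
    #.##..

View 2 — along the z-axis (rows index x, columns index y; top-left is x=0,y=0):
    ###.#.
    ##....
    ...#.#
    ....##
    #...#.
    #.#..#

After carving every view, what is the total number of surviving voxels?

before carving: 216 voxels (6×6×6)
V1 y: intersect with XZ mask (17 set) -- 102 left
V2 z: intersect with XY mask (15 set) -- 43 left

43 voxels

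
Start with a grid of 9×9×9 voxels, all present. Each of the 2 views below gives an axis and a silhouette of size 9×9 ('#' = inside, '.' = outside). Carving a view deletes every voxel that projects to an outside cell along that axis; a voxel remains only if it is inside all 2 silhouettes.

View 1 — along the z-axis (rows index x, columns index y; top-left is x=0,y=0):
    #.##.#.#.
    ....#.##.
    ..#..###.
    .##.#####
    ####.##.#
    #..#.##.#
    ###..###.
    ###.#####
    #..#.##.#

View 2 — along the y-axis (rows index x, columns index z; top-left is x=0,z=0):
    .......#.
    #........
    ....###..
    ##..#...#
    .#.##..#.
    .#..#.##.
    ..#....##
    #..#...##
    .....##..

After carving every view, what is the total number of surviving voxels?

start: 9×9×9 = 729 voxels
carve view 1 (along z, XY-mask fill 50/81): 450 voxels remain
carve view 2 (along y, XZ-mask fill 26/81): 156 voxels remain

156 voxels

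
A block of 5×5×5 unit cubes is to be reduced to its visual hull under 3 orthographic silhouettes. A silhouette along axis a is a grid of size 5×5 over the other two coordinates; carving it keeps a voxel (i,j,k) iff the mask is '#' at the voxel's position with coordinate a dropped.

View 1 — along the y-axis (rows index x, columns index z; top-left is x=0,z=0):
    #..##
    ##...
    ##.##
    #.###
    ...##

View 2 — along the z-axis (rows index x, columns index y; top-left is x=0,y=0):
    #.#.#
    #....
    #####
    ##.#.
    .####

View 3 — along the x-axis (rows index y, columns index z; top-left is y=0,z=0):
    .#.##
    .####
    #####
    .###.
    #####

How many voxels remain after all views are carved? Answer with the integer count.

before carving: 125 voxels (5×5×5)
V1 y: intersect with XZ mask (15 set) -- 75 left
V2 z: intersect with XY mask (16 set) -- 51 left
V3 x: intersect with YZ mask (20 set) -- 39 left

39 voxels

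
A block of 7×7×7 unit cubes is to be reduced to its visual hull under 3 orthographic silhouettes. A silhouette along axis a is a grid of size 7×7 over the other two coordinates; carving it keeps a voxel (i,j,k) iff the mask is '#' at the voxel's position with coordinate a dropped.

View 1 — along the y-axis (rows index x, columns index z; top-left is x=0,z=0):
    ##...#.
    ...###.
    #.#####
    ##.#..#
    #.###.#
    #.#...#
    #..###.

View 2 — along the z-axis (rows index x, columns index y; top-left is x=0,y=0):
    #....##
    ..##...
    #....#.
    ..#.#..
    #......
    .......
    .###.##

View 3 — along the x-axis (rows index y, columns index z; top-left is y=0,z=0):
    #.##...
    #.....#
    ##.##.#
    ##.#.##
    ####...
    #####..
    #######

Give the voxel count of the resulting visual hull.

remaining voxels: 41

full grid |V| = 343
[1] y-view keeps 28 columns → grid now 196
[2] z-view keeps 15 columns → grid now 60
[3] x-view keeps 31 columns → grid now 41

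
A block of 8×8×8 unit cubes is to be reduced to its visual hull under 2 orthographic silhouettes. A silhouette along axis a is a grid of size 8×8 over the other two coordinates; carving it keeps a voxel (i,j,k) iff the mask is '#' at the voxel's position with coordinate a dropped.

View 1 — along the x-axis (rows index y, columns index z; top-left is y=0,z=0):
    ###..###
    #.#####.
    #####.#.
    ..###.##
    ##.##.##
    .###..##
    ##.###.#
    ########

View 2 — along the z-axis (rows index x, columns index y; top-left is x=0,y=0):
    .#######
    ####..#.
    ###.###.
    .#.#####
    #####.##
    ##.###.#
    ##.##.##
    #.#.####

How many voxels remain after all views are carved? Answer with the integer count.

|visual hull| = 295

before carving: 512 voxels (8×8×8)
after view 1 [x-axis, 48 of 64 cells solid] → remaining = 384
after view 2 [z-axis, 49 of 64 cells solid] → remaining = 295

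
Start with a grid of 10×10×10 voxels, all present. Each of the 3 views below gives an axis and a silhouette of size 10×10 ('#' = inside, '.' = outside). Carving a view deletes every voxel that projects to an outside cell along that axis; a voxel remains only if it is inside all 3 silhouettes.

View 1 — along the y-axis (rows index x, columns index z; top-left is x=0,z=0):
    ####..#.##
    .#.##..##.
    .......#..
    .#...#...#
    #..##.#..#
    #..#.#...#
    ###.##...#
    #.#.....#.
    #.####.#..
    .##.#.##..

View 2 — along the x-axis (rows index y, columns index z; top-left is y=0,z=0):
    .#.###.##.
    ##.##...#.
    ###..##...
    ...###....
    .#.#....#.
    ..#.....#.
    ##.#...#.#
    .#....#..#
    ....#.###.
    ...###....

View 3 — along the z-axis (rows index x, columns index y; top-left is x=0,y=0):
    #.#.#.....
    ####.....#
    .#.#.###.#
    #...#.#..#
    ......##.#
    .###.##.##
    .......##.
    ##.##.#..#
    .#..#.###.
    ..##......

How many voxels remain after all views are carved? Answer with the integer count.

remaining voxels: 70

initial block: 10^3 = 1000
after view 1 [y-axis, 45 of 100 cells solid] → remaining = 450
after view 2 [x-axis, 39 of 100 cells solid] → remaining = 175
after view 3 [z-axis, 43 of 100 cells solid] → remaining = 70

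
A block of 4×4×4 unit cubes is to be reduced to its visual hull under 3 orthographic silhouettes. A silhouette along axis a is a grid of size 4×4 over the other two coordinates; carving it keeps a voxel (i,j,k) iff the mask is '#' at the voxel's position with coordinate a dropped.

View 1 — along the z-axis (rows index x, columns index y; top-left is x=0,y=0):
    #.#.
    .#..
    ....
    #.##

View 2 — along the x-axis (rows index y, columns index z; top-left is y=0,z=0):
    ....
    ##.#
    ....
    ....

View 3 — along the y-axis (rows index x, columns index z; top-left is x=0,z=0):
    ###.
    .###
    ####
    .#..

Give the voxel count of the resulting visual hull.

2 voxels

full grid |V| = 64
  1. axis=2 (XY plane), |mask|=6  ⇒  voxels=24
  2. axis=0 (YZ plane), |mask|=3  ⇒  voxels=3
  3. axis=1 (XZ plane), |mask|=11  ⇒  voxels=2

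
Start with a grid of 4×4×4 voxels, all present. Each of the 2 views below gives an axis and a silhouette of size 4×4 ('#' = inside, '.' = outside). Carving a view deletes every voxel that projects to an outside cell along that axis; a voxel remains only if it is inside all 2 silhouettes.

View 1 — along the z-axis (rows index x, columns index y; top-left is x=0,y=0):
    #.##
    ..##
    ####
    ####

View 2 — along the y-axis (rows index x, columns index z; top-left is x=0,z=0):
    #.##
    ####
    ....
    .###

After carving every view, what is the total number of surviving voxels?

full grid |V| = 64
  1. axis=2 (XY plane), |mask|=13  ⇒  voxels=52
  2. axis=1 (XZ plane), |mask|=10  ⇒  voxels=29

|visual hull| = 29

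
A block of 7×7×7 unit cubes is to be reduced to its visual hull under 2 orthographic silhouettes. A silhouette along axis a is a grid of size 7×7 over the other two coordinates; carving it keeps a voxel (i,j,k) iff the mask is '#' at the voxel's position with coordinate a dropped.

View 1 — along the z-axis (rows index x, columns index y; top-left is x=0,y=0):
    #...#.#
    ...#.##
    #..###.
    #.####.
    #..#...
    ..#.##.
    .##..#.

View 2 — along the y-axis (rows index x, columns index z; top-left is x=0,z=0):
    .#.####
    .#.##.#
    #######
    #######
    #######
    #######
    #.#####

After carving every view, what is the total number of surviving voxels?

|visual hull| = 143

before carving: 343 voxels (7×7×7)
  1. axis=2 (XY plane), |mask|=23  ⇒  voxels=161
  2. axis=1 (XZ plane), |mask|=43  ⇒  voxels=143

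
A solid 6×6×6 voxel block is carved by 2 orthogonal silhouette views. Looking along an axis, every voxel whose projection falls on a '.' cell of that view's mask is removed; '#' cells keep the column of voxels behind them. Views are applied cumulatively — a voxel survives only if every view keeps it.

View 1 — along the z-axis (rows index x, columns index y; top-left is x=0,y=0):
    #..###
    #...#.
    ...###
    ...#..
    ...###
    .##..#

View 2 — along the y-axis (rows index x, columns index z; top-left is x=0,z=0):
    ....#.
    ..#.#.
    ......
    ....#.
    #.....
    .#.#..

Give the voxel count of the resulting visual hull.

start: 6×6×6 = 216 voxels
  1. axis=2 (XY plane), |mask|=16  ⇒  voxels=96
  2. axis=1 (XZ plane), |mask|=7  ⇒  voxels=18

|visual hull| = 18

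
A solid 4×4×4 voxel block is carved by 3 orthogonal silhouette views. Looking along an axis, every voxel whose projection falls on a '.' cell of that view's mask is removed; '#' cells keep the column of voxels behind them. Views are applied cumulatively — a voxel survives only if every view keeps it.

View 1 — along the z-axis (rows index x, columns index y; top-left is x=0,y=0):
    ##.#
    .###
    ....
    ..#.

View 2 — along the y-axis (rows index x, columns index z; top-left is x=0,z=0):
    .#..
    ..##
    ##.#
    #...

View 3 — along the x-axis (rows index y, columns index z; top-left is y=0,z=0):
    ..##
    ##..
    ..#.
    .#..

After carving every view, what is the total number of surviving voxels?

remaining voxels: 3

full grid |V| = 64
[1] z-view keeps 7 columns → grid now 28
[2] y-view keeps 7 columns → grid now 10
[3] x-view keeps 6 columns → grid now 3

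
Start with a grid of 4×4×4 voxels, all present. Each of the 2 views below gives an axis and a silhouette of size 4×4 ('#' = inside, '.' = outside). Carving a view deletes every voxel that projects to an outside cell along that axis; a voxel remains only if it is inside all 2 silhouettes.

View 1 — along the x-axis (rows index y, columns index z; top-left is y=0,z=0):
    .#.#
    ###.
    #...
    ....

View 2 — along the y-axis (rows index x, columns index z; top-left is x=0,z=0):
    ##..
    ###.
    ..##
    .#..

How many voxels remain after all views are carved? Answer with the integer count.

remaining voxels: 13

start: 4×4×4 = 64 voxels
carve view 1 (along x, YZ-mask fill 6/16): 24 voxels remain
carve view 2 (along y, XZ-mask fill 8/16): 13 voxels remain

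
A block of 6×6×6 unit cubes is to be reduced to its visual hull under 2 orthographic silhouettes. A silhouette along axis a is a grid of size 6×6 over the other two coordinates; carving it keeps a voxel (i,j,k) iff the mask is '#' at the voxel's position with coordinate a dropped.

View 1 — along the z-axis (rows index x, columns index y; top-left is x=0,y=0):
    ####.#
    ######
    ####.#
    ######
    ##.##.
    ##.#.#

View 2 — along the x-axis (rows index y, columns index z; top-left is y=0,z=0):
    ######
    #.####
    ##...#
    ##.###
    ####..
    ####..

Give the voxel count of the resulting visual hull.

start: 6×6×6 = 216 voxels
after view 1 [z-axis, 30 of 36 cells solid] → remaining = 180
after view 2 [x-axis, 27 of 36 cells solid] → remaining = 140

|visual hull| = 140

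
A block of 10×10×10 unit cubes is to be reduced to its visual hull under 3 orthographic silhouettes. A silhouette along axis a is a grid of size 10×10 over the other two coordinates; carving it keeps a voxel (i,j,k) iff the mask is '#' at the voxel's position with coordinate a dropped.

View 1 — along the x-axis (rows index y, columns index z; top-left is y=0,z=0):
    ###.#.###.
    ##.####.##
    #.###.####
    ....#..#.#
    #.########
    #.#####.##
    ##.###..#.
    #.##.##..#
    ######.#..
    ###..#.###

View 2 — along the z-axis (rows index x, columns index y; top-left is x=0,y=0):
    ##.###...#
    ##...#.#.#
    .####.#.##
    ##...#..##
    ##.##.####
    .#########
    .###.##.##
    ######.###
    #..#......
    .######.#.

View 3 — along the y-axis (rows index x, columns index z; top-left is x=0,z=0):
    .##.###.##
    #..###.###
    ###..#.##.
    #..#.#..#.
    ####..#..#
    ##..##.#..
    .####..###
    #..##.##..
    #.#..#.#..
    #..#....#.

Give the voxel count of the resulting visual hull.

249 voxels

before carving: 1000 voxels (10×10×10)
step 1: project along x, AND mask (69/100) → |grid| = 690
step 2: project along z, AND mask (65/100) → |grid| = 447
step 3: project along y, AND mask (54/100) → |grid| = 249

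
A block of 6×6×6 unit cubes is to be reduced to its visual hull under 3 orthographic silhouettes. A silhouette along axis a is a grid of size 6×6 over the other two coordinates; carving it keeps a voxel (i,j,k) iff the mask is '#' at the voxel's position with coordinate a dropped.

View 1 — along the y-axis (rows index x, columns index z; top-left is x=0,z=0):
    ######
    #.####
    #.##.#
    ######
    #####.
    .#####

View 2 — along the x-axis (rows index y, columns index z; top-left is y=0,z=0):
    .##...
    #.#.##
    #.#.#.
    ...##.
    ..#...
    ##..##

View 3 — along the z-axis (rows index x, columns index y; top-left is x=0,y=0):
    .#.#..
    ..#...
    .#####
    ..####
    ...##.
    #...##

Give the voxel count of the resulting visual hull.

37 voxels

before carving: 216 voxels (6×6×6)
V1 y: intersect with XZ mask (31 set) -- 186 left
V2 x: intersect with YZ mask (16 set) -- 83 left
V3 z: intersect with XY mask (17 set) -- 37 left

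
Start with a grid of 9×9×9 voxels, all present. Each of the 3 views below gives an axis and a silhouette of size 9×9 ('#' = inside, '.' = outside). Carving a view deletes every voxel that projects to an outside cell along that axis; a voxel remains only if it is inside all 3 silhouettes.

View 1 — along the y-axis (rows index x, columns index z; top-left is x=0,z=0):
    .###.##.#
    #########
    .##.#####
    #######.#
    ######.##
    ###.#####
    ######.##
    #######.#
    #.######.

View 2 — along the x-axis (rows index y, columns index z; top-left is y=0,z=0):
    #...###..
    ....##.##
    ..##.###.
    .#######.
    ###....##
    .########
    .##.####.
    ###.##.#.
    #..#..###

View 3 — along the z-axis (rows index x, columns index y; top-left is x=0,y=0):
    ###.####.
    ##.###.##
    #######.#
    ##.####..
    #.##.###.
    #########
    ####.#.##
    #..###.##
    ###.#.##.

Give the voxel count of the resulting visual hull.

initial block: 9^3 = 729
[1] y-view keeps 69 columns → grid now 621
[2] x-view keeps 50 columns → grid now 383
[3] z-view keeps 62 columns → grid now 295

295 voxels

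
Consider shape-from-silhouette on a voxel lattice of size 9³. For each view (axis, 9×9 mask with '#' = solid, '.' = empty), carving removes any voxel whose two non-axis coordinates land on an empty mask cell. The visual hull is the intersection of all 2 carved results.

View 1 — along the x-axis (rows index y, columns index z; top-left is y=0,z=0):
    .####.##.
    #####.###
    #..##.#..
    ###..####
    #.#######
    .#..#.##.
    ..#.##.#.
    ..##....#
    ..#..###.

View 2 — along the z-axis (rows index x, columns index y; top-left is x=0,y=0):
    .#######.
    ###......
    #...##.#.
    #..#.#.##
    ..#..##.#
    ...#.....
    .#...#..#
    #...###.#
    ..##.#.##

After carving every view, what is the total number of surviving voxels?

remaining voxels: 188

before carving: 729 voxels (9×9×9)
step 1: project along x, AND mask (48/81) → |grid| = 432
step 2: project along z, AND mask (37/81) → |grid| = 188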